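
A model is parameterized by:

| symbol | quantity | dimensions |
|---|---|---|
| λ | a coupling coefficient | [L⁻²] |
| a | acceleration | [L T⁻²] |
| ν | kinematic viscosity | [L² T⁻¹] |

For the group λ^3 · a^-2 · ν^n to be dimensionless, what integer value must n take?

Balance the L exponent: (2)·n from ν, plus 3·(-2) − 2·(1) = -8 from the rest, must sum to zero.
2n − 8 = 0, so n = 4.

4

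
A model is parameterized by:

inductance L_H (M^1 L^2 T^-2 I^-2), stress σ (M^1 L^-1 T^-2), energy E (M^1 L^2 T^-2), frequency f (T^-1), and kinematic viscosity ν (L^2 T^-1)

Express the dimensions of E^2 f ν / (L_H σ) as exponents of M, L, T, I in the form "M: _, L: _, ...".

Collect each base-dimension exponent across the product:
  M: −(1) − (1) + 2·(1) + (0) + (0) = 0
  L: −(2) − (-1) + 2·(2) + (0) + (2) = 5
  T: −(-2) − (-2) + 2·(-2) + (-1) + (-1) = -2
  I: −(-2) − (0) + 2·(0) + (0) + (0) = 2
So the dimensions are [L⁵ T⁻² I²].

M: 0, L: 5, T: -2, I: 2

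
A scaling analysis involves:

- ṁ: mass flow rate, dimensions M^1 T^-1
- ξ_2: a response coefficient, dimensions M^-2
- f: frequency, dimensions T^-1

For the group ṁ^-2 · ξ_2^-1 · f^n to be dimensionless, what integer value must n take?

Balance the T exponent: (-1)·n from f, plus −2·(-1) − (0) = 2 from the rest, must sum to zero.
−n + 2 = 0, so n = 2.

2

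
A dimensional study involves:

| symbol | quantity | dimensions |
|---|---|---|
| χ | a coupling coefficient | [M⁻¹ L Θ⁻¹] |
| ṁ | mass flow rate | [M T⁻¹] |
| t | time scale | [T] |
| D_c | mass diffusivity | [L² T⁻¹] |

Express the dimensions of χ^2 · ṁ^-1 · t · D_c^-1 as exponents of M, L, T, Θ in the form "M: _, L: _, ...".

Collect each base-dimension exponent across the product:
  M: 2·(-1) − (1) + (0) − (0) = -3
  L: 2·(1) − (0) + (0) − (2) = 0
  T: 2·(0) − (-1) + (1) − (-1) = 3
  Θ: 2·(-1) − (0) + (0) − (0) = -2
So the dimensions are [M⁻³ T³ Θ⁻²].

M: -3, L: 0, T: 3, Θ: -2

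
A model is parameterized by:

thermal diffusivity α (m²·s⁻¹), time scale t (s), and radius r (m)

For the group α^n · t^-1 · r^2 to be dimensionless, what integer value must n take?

Balance the L exponent: (2)·n from α, plus −(0) + 2·(1) = 2 from the rest, must sum to zero.
2n + 2 = 0, so n = -1.

-1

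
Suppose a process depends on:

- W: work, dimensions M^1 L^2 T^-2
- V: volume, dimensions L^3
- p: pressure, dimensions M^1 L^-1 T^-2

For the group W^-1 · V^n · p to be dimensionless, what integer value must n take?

Balance the L exponent: (3)·n from V, plus −(2) + (-1) = -3 from the rest, must sum to zero.
3n − 3 = 0, so n = 1.

1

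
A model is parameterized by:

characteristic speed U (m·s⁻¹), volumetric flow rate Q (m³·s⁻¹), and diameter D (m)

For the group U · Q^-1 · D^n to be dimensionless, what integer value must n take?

2

Balance the L exponent: (1)·n from D, plus (1) − (3) = -2 from the rest, must sum to zero.
n − 2 = 0, so n = 2.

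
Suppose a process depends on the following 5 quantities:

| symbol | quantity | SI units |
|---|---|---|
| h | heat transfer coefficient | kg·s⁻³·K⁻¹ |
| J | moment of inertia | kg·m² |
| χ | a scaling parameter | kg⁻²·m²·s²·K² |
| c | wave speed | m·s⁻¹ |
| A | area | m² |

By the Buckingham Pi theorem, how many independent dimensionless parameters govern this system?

There are 5 variables and 4 base dimensions (M, L, T, Θ).
The dimension matrix has rank 4.
Independent dimensionless groups: 5 − 4 = 1.

1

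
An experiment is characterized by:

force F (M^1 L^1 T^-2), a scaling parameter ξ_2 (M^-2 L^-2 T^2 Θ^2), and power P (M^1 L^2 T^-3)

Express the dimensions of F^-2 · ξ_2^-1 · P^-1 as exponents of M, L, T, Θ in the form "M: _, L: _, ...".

M: -1, L: -2, T: 5, Θ: -2

Collect each base-dimension exponent across the product:
  M: −2·(1) − (-2) − (1) = -1
  L: −2·(1) − (-2) − (2) = -2
  T: −2·(-2) − (2) − (-3) = 5
  Θ: −2·(0) − (2) − (0) = -2
So the dimensions are [M⁻¹ L⁻² T⁵ Θ⁻²].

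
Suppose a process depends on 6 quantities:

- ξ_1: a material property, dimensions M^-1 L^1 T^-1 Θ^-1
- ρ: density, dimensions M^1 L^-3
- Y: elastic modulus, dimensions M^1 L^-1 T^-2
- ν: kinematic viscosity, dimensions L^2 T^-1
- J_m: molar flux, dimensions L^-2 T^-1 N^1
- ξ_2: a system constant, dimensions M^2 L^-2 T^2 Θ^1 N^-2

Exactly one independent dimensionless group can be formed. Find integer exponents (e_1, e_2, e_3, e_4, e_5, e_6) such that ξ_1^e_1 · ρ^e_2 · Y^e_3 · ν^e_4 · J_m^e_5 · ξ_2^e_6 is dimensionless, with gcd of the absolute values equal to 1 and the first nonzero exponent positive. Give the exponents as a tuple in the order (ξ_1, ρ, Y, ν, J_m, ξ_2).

M: e_1·(-1) + e_2·(1) + e_3·(1) + e_4·(0) + e_5·(0) + e_6·(2) = 0
L: e_1·(1) + e_2·(-3) + e_3·(-1) + e_4·(2) + e_5·(-2) + e_6·(-2) = 0
T: e_1·(-1) + e_2·(0) + e_3·(-2) + e_4·(-1) + e_5·(-1) + e_6·(2) = 0
Θ: e_1·(-1) + e_2·(0) + e_3·(0) + e_4·(0) + e_5·(0) + e_6·(1) = 0
N: e_1·(0) + e_2·(0) + e_3·(0) + e_4·(0) + e_5·(1) + e_6·(-2) = 0
Solving this homogeneous linear system for the smallest-integer solution (first nonzero entry positive) gives (1, 1, -2, 3, 2, 1).

(1, 1, -2, 3, 2, 1)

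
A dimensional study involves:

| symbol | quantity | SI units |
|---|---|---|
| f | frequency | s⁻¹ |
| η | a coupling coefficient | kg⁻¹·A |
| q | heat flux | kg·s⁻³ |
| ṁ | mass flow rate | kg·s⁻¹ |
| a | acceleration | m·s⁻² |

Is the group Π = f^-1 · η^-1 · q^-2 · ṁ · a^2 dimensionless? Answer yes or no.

Sum the exponent of each base dimension across the product:
  M: −[f]_M − [η]_M − 2·[q]_M + [ṁ]_M + 2·[a]_M = −(0) − (-1) − 2·(1) + (1) + 2·(0) = 0
  L: −[f]_L − [η]_L − 2·[q]_L + [ṁ]_L + 2·[a]_L = −(0) − (0) − 2·(0) + (0) + 2·(1) = 2
  T: −[f]_T − [η]_T − 2·[q]_T + [ṁ]_T + 2·[a]_T = −(-1) − (0) − 2·(-3) + (-1) + 2·(-2) = 2
  I: −[f]_I − [η]_I − 2·[q]_I + [ṁ]_I + 2·[a]_I = −(0) − (1) − 2·(0) + (0) + 2·(0) = -1
Net dimensions [L² T² I⁻¹] ≠ [1] — not dimensionless.

no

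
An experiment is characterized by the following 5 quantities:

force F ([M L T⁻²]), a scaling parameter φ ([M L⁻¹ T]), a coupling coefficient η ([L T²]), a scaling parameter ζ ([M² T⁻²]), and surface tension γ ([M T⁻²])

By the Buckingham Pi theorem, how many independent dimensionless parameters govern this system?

2

There are 5 variables and 3 base dimensions (M, L, T).
The dimension matrix has rank 3.
Independent dimensionless groups: 5 − 3 = 2.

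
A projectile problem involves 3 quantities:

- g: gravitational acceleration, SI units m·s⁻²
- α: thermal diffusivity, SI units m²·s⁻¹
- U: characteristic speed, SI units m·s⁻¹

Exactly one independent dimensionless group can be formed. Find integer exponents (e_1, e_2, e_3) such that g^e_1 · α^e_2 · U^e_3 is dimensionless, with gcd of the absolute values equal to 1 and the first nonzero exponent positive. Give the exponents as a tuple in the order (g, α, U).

L: e_1·(1) + e_2·(2) + e_3·(1) = 0
T: e_1·(-2) + e_2·(-1) + e_3·(-1) = 0
Solving this homogeneous linear system for the smallest-integer solution (first nonzero entry positive) gives (1, 1, -3).

(1, 1, -3)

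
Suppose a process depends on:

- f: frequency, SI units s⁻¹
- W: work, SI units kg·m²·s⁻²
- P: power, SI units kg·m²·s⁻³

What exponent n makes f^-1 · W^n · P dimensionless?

-1

Balance the M exponent: (1)·n from W, plus −(0) + (1) = 1 from the rest, must sum to zero.
n + 1 = 0, so n = -1.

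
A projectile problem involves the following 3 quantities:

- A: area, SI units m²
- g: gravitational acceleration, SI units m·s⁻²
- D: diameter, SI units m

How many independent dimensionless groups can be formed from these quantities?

There are 3 variables and 2 base dimensions (L, T).
The dimension matrix has rank 2.
Independent dimensionless groups: 3 − 2 = 1.

1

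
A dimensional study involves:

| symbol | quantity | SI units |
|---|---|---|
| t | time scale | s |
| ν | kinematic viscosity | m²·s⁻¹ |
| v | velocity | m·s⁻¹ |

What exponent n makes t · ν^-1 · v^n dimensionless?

Balance the L exponent: (1)·n from v, plus (0) − (2) = -2 from the rest, must sum to zero.
n − 2 = 0, so n = 2.

2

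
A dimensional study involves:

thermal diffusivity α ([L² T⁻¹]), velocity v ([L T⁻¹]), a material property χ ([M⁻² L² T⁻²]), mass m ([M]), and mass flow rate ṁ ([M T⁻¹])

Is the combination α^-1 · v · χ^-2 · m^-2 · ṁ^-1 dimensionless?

Sum the exponent of each base dimension across the product:
  M: −[α]_M + [v]_M − 2·[χ]_M − 2·[m]_M − [ṁ]_M = −(0) + (0) − 2·(-2) − 2·(1) − (1) = 1
  L: −[α]_L + [v]_L − 2·[χ]_L − 2·[m]_L − [ṁ]_L = −(2) + (1) − 2·(2) − 2·(0) − (0) = -5
  T: −[α]_T + [v]_T − 2·[χ]_T − 2·[m]_T − [ṁ]_T = −(-1) + (-1) − 2·(-2) − 2·(0) − (-1) = 5
Net dimensions [M L⁻⁵ T⁵] ≠ [1] — not dimensionless.

no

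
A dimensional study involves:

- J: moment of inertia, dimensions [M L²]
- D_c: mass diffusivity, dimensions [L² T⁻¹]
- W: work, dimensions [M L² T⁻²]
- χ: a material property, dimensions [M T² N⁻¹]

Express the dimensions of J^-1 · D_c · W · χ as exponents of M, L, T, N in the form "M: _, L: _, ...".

M: 1, L: 2, T: -1, N: -1

Collect each base-dimension exponent across the product:
  M: −(1) + (0) + (1) + (1) = 1
  L: −(2) + (2) + (2) + (0) = 2
  T: −(0) + (-1) + (-2) + (2) = -1
  N: −(0) + (0) + (0) + (-1) = -1
So the dimensions are [M L² T⁻¹ N⁻¹].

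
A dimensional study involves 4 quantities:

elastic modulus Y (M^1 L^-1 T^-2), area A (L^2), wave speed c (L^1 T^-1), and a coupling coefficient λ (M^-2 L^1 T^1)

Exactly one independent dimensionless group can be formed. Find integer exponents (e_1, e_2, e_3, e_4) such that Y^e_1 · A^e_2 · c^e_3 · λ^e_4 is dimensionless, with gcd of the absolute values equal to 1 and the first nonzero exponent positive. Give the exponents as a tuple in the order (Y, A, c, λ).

M: e_1·(1) + e_2·(0) + e_3·(0) + e_4·(-2) = 0
L: e_1·(-1) + e_2·(2) + e_3·(1) + e_4·(1) = 0
T: e_1·(-2) + e_2·(0) + e_3·(-1) + e_4·(1) = 0
Solving this homogeneous linear system for the smallest-integer solution (first nonzero entry positive) gives (2, 2, -3, 1).

(2, 2, -3, 1)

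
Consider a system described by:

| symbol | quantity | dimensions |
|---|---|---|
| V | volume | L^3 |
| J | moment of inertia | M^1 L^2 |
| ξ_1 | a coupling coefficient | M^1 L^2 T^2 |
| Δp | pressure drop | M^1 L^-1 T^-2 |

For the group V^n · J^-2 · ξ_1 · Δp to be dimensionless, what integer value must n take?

1

Balance the L exponent: (3)·n from V, plus −2·(2) + (2) + (-1) = -3 from the rest, must sum to zero.
3n − 3 = 0, so n = 1.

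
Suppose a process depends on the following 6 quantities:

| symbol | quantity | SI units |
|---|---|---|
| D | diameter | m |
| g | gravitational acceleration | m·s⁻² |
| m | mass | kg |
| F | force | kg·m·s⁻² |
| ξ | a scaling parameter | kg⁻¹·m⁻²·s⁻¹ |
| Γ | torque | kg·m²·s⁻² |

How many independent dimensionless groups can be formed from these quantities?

There are 6 variables and 3 base dimensions (M, L, T).
The dimension matrix has rank 3.
Independent dimensionless groups: 6 − 3 = 3.

3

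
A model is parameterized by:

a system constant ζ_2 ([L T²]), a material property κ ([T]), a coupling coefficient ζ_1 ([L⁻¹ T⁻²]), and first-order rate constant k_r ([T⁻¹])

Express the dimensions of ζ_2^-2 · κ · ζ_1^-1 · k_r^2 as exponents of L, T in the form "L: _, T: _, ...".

Collect each base-dimension exponent across the product:
  L: −2·(1) + (0) − (-1) + 2·(0) = -1
  T: −2·(2) + (1) − (-2) + 2·(-1) = -3
So the dimensions are [L⁻¹ T⁻³].

L: -1, T: -3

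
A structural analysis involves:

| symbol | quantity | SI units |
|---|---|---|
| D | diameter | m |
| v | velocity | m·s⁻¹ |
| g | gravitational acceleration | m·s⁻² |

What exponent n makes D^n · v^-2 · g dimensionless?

Balance the L exponent: (1)·n from D, plus −2·(1) + (1) = -1 from the rest, must sum to zero.
n − 1 = 0, so n = 1.

1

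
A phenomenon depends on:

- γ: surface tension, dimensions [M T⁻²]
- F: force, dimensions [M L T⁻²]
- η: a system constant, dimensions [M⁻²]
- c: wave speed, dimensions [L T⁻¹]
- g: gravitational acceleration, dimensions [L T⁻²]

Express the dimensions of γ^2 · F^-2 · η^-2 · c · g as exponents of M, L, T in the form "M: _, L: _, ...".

M: 4, L: 0, T: -3

Collect each base-dimension exponent across the product:
  M: 2·(1) − 2·(1) − 2·(-2) + (0) + (0) = 4
  L: 2·(0) − 2·(1) − 2·(0) + (1) + (1) = 0
  T: 2·(-2) − 2·(-2) − 2·(0) + (-1) + (-2) = -3
So the dimensions are [M⁴ T⁻³].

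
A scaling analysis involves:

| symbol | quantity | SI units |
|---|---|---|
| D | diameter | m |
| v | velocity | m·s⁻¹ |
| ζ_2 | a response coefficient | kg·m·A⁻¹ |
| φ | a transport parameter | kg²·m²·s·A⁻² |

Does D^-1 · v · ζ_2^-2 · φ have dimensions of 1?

yes

Sum the exponent of each base dimension across the product:
  M: −[D]_M + [v]_M − 2·[ζ_2]_M + [φ]_M = −(0) + (0) − 2·(1) + (2) = 0
  L: −[D]_L + [v]_L − 2·[ζ_2]_L + [φ]_L = −(1) + (1) − 2·(1) + (2) = 0
  T: −[D]_T + [v]_T − 2·[ζ_2]_T + [φ]_T = −(0) + (-1) − 2·(0) + (1) = 0
  I: −[D]_I + [v]_I − 2·[ζ_2]_I + [φ]_I = −(0) + (0) − 2·(-1) + (-2) = 0
All base exponents vanish — dimensionless.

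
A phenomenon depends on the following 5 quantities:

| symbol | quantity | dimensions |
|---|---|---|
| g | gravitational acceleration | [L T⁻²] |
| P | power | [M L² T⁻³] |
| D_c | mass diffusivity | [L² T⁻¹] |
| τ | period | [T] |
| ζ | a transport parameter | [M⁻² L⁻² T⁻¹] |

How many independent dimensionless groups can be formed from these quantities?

2

There are 5 variables and 3 base dimensions (M, L, T).
The dimension matrix has rank 3.
Independent dimensionless groups: 5 − 3 = 2.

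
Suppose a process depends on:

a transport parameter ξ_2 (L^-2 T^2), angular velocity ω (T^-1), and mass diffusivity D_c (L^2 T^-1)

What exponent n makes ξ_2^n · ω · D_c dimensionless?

Balance the L exponent: (-2)·n from ξ_2, plus (0) + (2) = 2 from the rest, must sum to zero.
-2n + 2 = 0, so n = 1.

1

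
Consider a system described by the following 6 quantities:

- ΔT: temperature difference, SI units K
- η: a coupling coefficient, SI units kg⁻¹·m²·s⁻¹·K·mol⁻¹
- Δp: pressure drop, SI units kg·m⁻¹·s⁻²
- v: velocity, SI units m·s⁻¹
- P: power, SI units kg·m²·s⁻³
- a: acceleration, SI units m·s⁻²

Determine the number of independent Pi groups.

1

There are 6 variables and 5 base dimensions (M, L, T, Θ, N).
The dimension matrix has rank 5.
Independent dimensionless groups: 6 − 5 = 1.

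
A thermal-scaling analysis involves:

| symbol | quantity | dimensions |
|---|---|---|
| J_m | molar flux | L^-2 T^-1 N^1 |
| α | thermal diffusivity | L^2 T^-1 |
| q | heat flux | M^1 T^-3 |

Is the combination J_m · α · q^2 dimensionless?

no

Sum the exponent of each base dimension across the product:
  M: [J_m]_M + [α]_M + 2·[q]_M = (0) + (0) + 2·(1) = 2
  L: [J_m]_L + [α]_L + 2·[q]_L = (-2) + (2) + 2·(0) = 0
  T: [J_m]_T + [α]_T + 2·[q]_T = (-1) + (-1) + 2·(-3) = -8
  N: [J_m]_N + [α]_N + 2·[q]_N = (1) + (0) + 2·(0) = 1
Net dimensions [M² T⁻⁸ N] ≠ [1] — not dimensionless.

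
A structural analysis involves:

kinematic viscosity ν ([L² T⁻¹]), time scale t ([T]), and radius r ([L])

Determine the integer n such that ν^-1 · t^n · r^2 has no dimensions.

Balance the T exponent: (1)·n from t, plus −(-1) + 2·(0) = 1 from the rest, must sum to zero.
n + 1 = 0, so n = -1.

-1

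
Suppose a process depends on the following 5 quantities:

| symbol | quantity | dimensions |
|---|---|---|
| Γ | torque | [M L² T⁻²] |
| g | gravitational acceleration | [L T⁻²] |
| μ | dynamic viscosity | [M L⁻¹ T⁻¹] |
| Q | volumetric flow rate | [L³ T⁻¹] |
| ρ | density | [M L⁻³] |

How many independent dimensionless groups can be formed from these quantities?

There are 5 variables and 3 base dimensions (M, L, T).
The dimension matrix has rank 3.
Independent dimensionless groups: 5 − 3 = 2.

2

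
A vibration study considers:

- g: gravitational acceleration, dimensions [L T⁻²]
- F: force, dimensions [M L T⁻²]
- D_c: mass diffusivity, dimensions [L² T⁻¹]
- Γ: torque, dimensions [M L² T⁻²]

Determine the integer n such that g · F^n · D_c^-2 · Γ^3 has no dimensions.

-3

Balance the M exponent: (1)·n from F, plus (0) − 2·(0) + 3·(1) = 3 from the rest, must sum to zero.
n + 3 = 0, so n = -3.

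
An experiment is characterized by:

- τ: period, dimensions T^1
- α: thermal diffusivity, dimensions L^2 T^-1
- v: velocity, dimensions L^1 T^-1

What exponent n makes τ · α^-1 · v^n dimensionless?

Balance the L exponent: (1)·n from v, plus (0) − (2) = -2 from the rest, must sum to zero.
n − 2 = 0, so n = 2.

2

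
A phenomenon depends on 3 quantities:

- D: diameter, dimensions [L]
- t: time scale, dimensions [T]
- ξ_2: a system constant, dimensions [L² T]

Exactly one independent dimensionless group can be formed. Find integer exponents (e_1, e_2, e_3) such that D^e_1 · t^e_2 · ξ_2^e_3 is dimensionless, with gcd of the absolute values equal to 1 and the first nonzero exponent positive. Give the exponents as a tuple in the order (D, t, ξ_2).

L: e_1·(1) + e_2·(0) + e_3·(2) = 0
T: e_1·(0) + e_2·(1) + e_3·(1) = 0
Solving this homogeneous linear system for the smallest-integer solution (first nonzero entry positive) gives (2, 1, -1).

(2, 1, -1)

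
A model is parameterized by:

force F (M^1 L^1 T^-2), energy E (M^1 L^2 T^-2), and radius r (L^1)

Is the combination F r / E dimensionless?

yes

Sum the exponent of each base dimension across the product:
  M: [F]_M − [E]_M + [r]_M = (1) − (1) + (0) = 0
  L: [F]_L − [E]_L + [r]_L = (1) − (2) + (1) = 0
  T: [F]_T − [E]_T + [r]_T = (-2) − (-2) + (0) = 0
All base exponents vanish — dimensionless.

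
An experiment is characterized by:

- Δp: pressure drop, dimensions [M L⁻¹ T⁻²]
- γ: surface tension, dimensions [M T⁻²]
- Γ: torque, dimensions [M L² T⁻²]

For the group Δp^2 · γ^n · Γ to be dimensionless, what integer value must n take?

Balance the M exponent: (1)·n from γ, plus 2·(1) + (1) = 3 from the rest, must sum to zero.
n + 3 = 0, so n = -3.

-3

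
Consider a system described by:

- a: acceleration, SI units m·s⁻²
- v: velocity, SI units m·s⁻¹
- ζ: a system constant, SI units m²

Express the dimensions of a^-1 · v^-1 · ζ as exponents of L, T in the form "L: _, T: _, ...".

L: 0, T: 3

Collect each base-dimension exponent across the product:
  L: −(1) − (1) + (2) = 0
  T: −(-2) − (-1) + (0) = 3
So the dimensions are [T³].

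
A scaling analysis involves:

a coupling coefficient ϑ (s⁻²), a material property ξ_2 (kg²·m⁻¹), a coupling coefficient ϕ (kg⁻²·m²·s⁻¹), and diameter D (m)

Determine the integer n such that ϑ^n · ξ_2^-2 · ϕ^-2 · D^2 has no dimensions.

Balance the T exponent: (-2)·n from ϑ, plus −2·(0) − 2·(-1) + 2·(0) = 2 from the rest, must sum to zero.
-2n + 2 = 0, so n = 1.

1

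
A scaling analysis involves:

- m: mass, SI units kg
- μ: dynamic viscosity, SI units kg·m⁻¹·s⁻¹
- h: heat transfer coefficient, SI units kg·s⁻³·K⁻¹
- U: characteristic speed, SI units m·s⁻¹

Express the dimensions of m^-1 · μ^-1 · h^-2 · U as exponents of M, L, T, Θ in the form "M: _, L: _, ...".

Collect each base-dimension exponent across the product:
  M: −(1) − (1) − 2·(1) + (0) = -4
  L: −(0) − (-1) − 2·(0) + (1) = 2
  T: −(0) − (-1) − 2·(-3) + (-1) = 6
  Θ: −(0) − (0) − 2·(-1) + (0) = 2
So the dimensions are [M⁻⁴ L² T⁶ Θ²].

M: -4, L: 2, T: 6, Θ: 2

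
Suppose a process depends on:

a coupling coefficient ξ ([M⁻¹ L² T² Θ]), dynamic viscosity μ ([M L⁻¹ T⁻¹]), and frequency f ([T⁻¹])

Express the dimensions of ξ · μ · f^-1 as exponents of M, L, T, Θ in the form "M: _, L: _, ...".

M: 0, L: 1, T: 2, Θ: 1

Collect each base-dimension exponent across the product:
  M: (-1) + (1) − (0) = 0
  L: (2) + (-1) − (0) = 1
  T: (2) + (-1) − (-1) = 2
  Θ: (1) + (0) − (0) = 1
So the dimensions are [L T² Θ].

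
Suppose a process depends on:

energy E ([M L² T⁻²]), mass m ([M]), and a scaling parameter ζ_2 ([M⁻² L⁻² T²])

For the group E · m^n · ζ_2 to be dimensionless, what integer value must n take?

Balance the M exponent: (1)·n from m, plus (1) + (-2) = -1 from the rest, must sum to zero.
n − 1 = 0, so n = 1.

1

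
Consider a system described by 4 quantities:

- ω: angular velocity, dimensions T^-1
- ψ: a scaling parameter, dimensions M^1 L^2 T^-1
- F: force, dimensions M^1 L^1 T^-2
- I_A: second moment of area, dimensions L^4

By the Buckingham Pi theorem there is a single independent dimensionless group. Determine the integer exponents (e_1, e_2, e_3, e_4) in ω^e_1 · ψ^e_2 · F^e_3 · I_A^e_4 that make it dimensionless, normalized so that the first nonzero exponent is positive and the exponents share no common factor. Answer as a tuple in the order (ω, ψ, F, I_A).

M: e_1·(0) + e_2·(1) + e_3·(1) + e_4·(0) = 0
L: e_1·(0) + e_2·(2) + e_3·(1) + e_4·(4) = 0
T: e_1·(-1) + e_2·(-1) + e_3·(-2) + e_4·(0) = 0
Solving this homogeneous linear system for the smallest-integer solution (first nonzero entry positive) gives (4, 4, -4, -1).

(4, 4, -4, -1)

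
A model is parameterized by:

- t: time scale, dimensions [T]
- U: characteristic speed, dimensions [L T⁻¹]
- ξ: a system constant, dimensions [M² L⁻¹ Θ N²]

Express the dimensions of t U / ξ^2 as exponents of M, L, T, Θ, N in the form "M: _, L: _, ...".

M: -4, L: 3, T: 0, Θ: -2, N: -4

Collect each base-dimension exponent across the product:
  M: (0) + (0) − 2·(2) = -4
  L: (0) + (1) − 2·(-1) = 3
  T: (1) + (-1) − 2·(0) = 0
  Θ: (0) + (0) − 2·(1) = -2
  N: (0) + (0) − 2·(2) = -4
So the dimensions are [M⁻⁴ L³ Θ⁻² N⁻⁴].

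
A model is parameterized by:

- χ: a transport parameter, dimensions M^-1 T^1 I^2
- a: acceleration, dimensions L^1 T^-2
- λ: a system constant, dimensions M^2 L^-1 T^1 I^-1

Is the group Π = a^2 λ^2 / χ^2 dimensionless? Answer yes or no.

no

Sum the exponent of each base dimension across the product:
  M: −2·[χ]_M + 2·[a]_M + 2·[λ]_M = −2·(-1) + 2·(0) + 2·(2) = 6
  L: −2·[χ]_L + 2·[a]_L + 2·[λ]_L = −2·(0) + 2·(1) + 2·(-1) = 0
  T: −2·[χ]_T + 2·[a]_T + 2·[λ]_T = −2·(1) + 2·(-2) + 2·(1) = -4
  I: −2·[χ]_I + 2·[a]_I + 2·[λ]_I = −2·(2) + 2·(0) + 2·(-1) = -6
Net dimensions [M⁶ T⁻⁴ I⁻⁶] ≠ [1] — not dimensionless.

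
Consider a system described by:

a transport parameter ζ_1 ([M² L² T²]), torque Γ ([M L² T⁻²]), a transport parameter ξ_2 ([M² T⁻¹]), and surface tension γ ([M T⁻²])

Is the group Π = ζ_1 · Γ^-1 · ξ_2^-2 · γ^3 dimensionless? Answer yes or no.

yes

Sum the exponent of each base dimension across the product:
  M: [ζ_1]_M − [Γ]_M − 2·[ξ_2]_M + 3·[γ]_M = (2) − (1) − 2·(2) + 3·(1) = 0
  L: [ζ_1]_L − [Γ]_L − 2·[ξ_2]_L + 3·[γ]_L = (2) − (2) − 2·(0) + 3·(0) = 0
  T: [ζ_1]_T − [Γ]_T − 2·[ξ_2]_T + 3·[γ]_T = (2) − (-2) − 2·(-1) + 3·(-2) = 0
All base exponents vanish — dimensionless.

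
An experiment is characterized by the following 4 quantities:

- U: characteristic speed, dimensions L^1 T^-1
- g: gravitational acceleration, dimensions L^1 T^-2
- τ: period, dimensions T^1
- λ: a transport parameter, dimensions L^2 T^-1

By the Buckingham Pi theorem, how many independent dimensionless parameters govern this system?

There are 4 variables and 2 base dimensions (L, T).
The dimension matrix has rank 2.
Independent dimensionless groups: 4 − 2 = 2.

2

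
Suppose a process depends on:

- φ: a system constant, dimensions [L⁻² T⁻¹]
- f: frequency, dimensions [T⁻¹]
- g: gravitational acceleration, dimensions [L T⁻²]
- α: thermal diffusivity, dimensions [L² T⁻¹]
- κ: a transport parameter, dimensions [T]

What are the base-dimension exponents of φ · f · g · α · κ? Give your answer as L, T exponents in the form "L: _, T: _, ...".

Collect each base-dimension exponent across the product:
  L: (-2) + (0) + (1) + (2) + (0) = 1
  T: (-1) + (-1) + (-2) + (-1) + (1) = -4
So the dimensions are [L T⁻⁴].

L: 1, T: -4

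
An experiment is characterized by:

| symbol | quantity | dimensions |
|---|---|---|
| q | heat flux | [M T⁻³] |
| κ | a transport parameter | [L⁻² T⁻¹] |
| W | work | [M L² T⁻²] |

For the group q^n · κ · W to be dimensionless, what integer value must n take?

Balance the M exponent: (1)·n from q, plus (0) + (1) = 1 from the rest, must sum to zero.
n + 1 = 0, so n = -1.

-1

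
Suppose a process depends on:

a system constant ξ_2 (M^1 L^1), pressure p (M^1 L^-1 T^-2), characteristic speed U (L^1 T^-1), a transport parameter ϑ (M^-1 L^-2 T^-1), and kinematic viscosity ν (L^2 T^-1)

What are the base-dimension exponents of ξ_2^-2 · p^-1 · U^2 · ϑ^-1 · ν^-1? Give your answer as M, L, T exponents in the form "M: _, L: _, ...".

M: -2, L: 1, T: 2

Collect each base-dimension exponent across the product:
  M: −2·(1) − (1) + 2·(0) − (-1) − (0) = -2
  L: −2·(1) − (-1) + 2·(1) − (-2) − (2) = 1
  T: −2·(0) − (-2) + 2·(-1) − (-1) − (-1) = 2
So the dimensions are [M⁻² L T²].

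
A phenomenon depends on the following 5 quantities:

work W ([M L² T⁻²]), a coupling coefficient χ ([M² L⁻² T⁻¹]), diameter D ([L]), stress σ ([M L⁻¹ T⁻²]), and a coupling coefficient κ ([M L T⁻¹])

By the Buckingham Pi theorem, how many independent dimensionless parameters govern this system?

There are 5 variables and 3 base dimensions (M, L, T).
The dimension matrix has rank 3.
Independent dimensionless groups: 5 − 3 = 2.

2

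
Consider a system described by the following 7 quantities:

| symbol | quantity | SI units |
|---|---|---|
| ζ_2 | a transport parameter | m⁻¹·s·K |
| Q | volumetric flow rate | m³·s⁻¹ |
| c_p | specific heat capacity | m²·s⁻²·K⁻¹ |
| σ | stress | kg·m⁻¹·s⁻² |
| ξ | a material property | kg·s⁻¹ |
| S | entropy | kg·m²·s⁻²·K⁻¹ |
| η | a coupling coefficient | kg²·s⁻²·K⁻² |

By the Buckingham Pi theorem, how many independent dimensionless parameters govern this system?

There are 7 variables and 4 base dimensions (M, L, T, Θ).
The dimension matrix has rank 4.
Independent dimensionless groups: 7 − 4 = 3.

3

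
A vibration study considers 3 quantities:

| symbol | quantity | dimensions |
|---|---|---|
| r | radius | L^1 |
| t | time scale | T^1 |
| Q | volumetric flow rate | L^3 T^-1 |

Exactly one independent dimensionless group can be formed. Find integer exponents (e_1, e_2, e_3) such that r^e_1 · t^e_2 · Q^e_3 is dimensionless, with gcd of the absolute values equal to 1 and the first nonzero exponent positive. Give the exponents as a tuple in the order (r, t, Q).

L: e_1·(1) + e_2·(0) + e_3·(3) = 0
T: e_1·(0) + e_2·(1) + e_3·(-1) = 0
Solving this homogeneous linear system for the smallest-integer solution (first nonzero entry positive) gives (3, -1, -1).

(3, -1, -1)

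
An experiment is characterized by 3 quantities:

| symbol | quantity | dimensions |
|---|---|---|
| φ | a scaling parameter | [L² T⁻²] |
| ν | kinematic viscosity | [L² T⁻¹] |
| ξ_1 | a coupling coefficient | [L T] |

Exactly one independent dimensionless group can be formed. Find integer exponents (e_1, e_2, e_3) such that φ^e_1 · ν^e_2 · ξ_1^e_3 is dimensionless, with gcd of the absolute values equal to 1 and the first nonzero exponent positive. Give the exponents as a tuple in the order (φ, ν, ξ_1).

(3, -4, 2)

L: e_1·(2) + e_2·(2) + e_3·(1) = 0
T: e_1·(-2) + e_2·(-1) + e_3·(1) = 0
Solving this homogeneous linear system for the smallest-integer solution (first nonzero entry positive) gives (3, -4, 2).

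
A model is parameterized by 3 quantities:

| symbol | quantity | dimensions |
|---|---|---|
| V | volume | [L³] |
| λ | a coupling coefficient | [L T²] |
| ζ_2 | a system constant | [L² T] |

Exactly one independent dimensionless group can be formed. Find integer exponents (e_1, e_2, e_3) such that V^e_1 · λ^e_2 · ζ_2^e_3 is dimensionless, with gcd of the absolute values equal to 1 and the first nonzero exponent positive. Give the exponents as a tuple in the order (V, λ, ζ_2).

(1, 1, -2)

L: e_1·(3) + e_2·(1) + e_3·(2) = 0
T: e_1·(0) + e_2·(2) + e_3·(1) = 0
Solving this homogeneous linear system for the smallest-integer solution (first nonzero entry positive) gives (1, 1, -2).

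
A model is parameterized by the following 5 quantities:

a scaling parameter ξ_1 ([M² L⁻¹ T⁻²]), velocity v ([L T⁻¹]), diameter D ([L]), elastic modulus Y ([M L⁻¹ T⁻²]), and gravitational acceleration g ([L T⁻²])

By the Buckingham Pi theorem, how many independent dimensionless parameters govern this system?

There are 5 variables and 3 base dimensions (M, L, T).
The dimension matrix has rank 3.
Independent dimensionless groups: 5 − 3 = 2.

2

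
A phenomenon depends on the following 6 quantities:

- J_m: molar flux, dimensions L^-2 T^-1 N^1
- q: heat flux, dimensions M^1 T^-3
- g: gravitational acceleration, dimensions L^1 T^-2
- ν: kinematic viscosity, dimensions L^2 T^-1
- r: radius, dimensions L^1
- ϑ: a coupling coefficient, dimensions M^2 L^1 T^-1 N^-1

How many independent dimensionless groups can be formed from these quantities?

2

There are 6 variables and 4 base dimensions (M, L, T, N).
The dimension matrix has rank 4.
Independent dimensionless groups: 6 − 4 = 2.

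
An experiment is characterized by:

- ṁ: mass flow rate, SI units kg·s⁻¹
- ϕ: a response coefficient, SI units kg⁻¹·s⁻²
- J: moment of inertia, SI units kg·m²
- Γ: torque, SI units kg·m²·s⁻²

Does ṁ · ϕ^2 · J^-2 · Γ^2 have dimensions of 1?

Sum the exponent of each base dimension across the product:
  M: [ṁ]_M + 2·[ϕ]_M − 2·[J]_M + 2·[Γ]_M = (1) + 2·(-1) − 2·(1) + 2·(1) = -1
  L: [ṁ]_L + 2·[ϕ]_L − 2·[J]_L + 2·[Γ]_L = (0) + 2·(0) − 2·(2) + 2·(2) = 0
  T: [ṁ]_T + 2·[ϕ]_T − 2·[J]_T + 2·[Γ]_T = (-1) + 2·(-2) − 2·(0) + 2·(-2) = -9
Net dimensions [M⁻¹ T⁻⁹] ≠ [1] — not dimensionless.

no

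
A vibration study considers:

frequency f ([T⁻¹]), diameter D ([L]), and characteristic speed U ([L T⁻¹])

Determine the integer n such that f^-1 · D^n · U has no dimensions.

-1

Balance the L exponent: (1)·n from D, plus −(0) + (1) = 1 from the rest, must sum to zero.
n + 1 = 0, so n = -1.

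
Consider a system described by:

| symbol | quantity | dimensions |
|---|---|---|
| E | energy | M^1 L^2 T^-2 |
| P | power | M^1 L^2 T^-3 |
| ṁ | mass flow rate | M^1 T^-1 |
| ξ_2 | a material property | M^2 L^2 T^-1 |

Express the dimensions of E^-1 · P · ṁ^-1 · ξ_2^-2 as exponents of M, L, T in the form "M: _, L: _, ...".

M: -5, L: -4, T: 2

Collect each base-dimension exponent across the product:
  M: −(1) + (1) − (1) − 2·(2) = -5
  L: −(2) + (2) − (0) − 2·(2) = -4
  T: −(-2) + (-3) − (-1) − 2·(-1) = 2
So the dimensions are [M⁻⁵ L⁻⁴ T²].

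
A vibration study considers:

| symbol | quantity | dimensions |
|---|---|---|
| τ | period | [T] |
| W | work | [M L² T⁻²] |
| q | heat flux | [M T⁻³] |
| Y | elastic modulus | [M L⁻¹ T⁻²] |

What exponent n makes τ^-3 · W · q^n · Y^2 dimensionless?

Balance the M exponent: (1)·n from q, plus −3·(0) + (1) + 2·(1) = 3 from the rest, must sum to zero.
n + 3 = 0, so n = -3.

-3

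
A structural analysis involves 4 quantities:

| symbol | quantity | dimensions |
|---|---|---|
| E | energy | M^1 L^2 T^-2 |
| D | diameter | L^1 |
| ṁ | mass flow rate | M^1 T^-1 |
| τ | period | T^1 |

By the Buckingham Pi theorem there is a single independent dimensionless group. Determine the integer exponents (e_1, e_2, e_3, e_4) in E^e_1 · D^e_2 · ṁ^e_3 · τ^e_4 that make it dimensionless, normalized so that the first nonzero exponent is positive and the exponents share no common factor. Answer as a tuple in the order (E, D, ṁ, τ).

M: e_1·(1) + e_2·(0) + e_3·(1) + e_4·(0) = 0
L: e_1·(2) + e_2·(1) + e_3·(0) + e_4·(0) = 0
T: e_1·(-2) + e_2·(0) + e_3·(-1) + e_4·(1) = 0
Solving this homogeneous linear system for the smallest-integer solution (first nonzero entry positive) gives (1, -2, -1, 1).

(1, -2, -1, 1)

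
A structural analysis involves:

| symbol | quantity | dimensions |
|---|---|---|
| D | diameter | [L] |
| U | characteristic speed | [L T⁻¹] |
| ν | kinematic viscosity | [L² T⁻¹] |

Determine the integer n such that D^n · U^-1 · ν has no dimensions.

-1

Balance the L exponent: (1)·n from D, plus −(1) + (2) = 1 from the rest, must sum to zero.
n + 1 = 0, so n = -1.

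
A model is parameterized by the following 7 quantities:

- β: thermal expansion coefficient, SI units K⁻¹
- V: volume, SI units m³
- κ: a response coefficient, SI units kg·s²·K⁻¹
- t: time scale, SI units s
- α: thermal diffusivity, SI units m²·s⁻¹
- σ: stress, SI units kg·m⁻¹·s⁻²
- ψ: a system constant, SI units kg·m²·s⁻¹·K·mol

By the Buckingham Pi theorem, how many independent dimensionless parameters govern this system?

2

There are 7 variables and 5 base dimensions (M, L, T, Θ, N).
The dimension matrix has rank 5.
Independent dimensionless groups: 7 − 5 = 2.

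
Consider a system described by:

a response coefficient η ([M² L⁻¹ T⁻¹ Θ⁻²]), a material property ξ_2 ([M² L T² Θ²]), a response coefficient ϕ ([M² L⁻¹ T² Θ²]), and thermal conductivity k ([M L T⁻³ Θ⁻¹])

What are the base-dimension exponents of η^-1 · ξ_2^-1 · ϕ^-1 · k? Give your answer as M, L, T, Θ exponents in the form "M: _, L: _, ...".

M: -5, L: 2, T: -6, Θ: -3

Collect each base-dimension exponent across the product:
  M: −(2) − (2) − (2) + (1) = -5
  L: −(-1) − (1) − (-1) + (1) = 2
  T: −(-1) − (2) − (2) + (-3) = -6
  Θ: −(-2) − (2) − (2) + (-1) = -3
So the dimensions are [M⁻⁵ L² T⁻⁶ Θ⁻³].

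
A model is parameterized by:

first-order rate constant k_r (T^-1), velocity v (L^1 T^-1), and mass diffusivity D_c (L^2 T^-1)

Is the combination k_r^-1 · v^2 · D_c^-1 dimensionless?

yes

Sum the exponent of each base dimension across the product:
  L: −[k_r]_L + 2·[v]_L − [D_c]_L = −(0) + 2·(1) − (2) = 0
  T: −[k_r]_T + 2·[v]_T − [D_c]_T = −(-1) + 2·(-1) − (-1) = 0
All base exponents vanish — dimensionless.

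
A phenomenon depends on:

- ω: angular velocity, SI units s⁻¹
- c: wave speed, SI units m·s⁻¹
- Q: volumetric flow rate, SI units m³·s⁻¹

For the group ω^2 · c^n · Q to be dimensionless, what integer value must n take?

-3

Balance the L exponent: (1)·n from c, plus 2·(0) + (3) = 3 from the rest, must sum to zero.
n + 3 = 0, so n = -3.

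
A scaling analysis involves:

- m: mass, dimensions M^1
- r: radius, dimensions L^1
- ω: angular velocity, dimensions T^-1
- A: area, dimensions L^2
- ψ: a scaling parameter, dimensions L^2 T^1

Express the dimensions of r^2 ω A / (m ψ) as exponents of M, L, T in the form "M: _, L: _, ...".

M: -1, L: 2, T: -2

Collect each base-dimension exponent across the product:
  M: −(1) + 2·(0) + (0) + (0) − (0) = -1
  L: −(0) + 2·(1) + (0) + (2) − (2) = 2
  T: −(0) + 2·(0) + (-1) + (0) − (1) = -2
So the dimensions are [M⁻¹ L² T⁻²].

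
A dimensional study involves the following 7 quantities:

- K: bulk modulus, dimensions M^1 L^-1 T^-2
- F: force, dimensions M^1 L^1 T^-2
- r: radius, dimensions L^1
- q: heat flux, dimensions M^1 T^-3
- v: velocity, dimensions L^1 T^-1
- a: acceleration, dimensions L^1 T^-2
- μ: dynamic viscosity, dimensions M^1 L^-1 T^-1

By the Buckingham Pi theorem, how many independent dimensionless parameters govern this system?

4

There are 7 variables and 3 base dimensions (M, L, T).
The dimension matrix has rank 3.
Independent dimensionless groups: 7 − 3 = 4.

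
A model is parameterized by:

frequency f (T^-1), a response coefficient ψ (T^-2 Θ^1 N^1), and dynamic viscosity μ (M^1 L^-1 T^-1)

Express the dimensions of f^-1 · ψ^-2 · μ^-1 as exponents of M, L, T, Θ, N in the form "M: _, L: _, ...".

M: -1, L: 1, T: 6, Θ: -2, N: -2

Collect each base-dimension exponent across the product:
  M: −(0) − 2·(0) − (1) = -1
  L: −(0) − 2·(0) − (-1) = 1
  T: −(-1) − 2·(-2) − (-1) = 6
  Θ: −(0) − 2·(1) − (0) = -2
  N: −(0) − 2·(1) − (0) = -2
So the dimensions are [M⁻¹ L T⁶ Θ⁻² N⁻²].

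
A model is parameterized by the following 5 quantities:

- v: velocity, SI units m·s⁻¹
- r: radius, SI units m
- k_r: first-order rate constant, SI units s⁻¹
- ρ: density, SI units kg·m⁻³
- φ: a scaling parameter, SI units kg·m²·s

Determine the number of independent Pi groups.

There are 5 variables and 3 base dimensions (M, L, T).
The dimension matrix has rank 3.
Independent dimensionless groups: 5 − 3 = 2.

2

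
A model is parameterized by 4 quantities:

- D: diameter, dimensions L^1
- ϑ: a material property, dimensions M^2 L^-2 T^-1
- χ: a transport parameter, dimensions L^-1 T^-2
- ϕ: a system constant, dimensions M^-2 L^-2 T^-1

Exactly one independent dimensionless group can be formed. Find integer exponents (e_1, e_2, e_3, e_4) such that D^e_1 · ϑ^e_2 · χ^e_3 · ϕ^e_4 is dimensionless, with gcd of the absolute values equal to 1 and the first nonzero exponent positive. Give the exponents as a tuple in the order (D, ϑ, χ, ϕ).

(3, 1, -1, 1)

M: e_1·(0) + e_2·(2) + e_3·(0) + e_4·(-2) = 0
L: e_1·(1) + e_2·(-2) + e_3·(-1) + e_4·(-2) = 0
T: e_1·(0) + e_2·(-1) + e_3·(-2) + e_4·(-1) = 0
Solving this homogeneous linear system for the smallest-integer solution (first nonzero entry positive) gives (3, 1, -1, 1).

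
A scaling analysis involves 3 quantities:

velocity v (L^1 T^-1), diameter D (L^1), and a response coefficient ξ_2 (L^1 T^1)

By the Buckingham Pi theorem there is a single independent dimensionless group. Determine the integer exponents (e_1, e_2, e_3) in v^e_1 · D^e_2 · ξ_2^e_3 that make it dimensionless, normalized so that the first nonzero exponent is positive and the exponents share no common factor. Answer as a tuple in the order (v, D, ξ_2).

(1, -2, 1)

L: e_1·(1) + e_2·(1) + e_3·(1) = 0
T: e_1·(-1) + e_2·(0) + e_3·(1) = 0
Solving this homogeneous linear system for the smallest-integer solution (first nonzero entry positive) gives (1, -2, 1).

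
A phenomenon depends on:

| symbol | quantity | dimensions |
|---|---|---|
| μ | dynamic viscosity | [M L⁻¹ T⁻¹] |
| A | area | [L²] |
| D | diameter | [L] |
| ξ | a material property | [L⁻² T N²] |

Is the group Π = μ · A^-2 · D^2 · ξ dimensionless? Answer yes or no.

no

Sum the exponent of each base dimension across the product:
  M: [μ]_M − 2·[A]_M + 2·[D]_M + [ξ]_M = (1) − 2·(0) + 2·(0) + (0) = 1
  L: [μ]_L − 2·[A]_L + 2·[D]_L + [ξ]_L = (-1) − 2·(2) + 2·(1) + (-2) = -5
  T: [μ]_T − 2·[A]_T + 2·[D]_T + [ξ]_T = (-1) − 2·(0) + 2·(0) + (1) = 0
  N: [μ]_N − 2·[A]_N + 2·[D]_N + [ξ]_N = (0) − 2·(0) + 2·(0) + (2) = 2
Net dimensions [M L⁻⁵ N²] ≠ [1] — not dimensionless.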